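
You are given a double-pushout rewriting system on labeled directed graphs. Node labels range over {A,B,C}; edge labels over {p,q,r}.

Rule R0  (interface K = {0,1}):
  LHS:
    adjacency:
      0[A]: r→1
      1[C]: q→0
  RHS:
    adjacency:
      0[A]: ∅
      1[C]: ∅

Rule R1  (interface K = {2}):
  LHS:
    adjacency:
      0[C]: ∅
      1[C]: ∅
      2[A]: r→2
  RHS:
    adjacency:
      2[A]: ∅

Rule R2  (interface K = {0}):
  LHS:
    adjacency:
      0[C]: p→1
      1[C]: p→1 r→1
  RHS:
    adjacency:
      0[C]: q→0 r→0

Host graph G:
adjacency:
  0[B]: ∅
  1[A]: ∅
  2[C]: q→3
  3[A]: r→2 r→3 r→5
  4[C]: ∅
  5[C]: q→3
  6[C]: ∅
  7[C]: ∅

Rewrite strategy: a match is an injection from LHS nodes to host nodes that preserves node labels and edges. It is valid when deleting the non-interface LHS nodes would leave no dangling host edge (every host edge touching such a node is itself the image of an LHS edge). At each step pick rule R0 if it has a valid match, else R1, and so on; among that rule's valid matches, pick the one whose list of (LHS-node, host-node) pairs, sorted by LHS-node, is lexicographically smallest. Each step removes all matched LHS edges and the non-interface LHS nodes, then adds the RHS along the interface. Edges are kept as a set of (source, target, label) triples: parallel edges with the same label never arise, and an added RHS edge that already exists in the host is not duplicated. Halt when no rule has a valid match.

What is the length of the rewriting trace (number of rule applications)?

Answer: 3

Rewrite trace:
start.  V:8 E:5  edges: 2-q->3 3-r->2 3-r->3 3-r->5 5-q->3
1. fire R0 via {0↦3, 1↦2}  →  V:8 E:3  edges: 3-r->3 3-r->5 5-q->3
2. fire R0 via {0↦3, 1↦5}  →  V:8 E:1  edges: 3-r->3
3. fire R1 via {0↦2, 1↦4, 2↦3}  →  V:6 E:0  edges: ∅
normal form: no rule applies after step 3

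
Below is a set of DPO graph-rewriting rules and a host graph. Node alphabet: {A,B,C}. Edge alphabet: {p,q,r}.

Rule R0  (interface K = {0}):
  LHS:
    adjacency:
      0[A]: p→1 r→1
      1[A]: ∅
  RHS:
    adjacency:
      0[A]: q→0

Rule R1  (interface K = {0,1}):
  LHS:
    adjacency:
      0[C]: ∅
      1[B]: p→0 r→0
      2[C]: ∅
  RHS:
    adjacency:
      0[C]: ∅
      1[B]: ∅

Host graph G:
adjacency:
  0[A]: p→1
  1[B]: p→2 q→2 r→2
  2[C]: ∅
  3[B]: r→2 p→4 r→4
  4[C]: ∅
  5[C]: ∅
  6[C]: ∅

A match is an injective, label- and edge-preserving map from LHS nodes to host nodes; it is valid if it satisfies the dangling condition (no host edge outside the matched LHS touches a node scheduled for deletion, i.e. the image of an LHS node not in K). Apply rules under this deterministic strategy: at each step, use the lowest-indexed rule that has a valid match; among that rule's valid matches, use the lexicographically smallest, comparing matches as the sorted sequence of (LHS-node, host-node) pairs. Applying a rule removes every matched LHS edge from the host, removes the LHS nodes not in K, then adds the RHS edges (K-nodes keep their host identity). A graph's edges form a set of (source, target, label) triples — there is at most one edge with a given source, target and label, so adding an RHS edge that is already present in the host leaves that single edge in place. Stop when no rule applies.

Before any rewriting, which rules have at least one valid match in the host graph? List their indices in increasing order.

R0: no valid match — LHS pattern not found
R1: 4 valid matches — {0↦2, 1↦1, 2↦5}, {0↦2, 1↦1, 2↦6}, {0↦4, 1↦3, 2↦5} (+1 more)

Answer: [R1]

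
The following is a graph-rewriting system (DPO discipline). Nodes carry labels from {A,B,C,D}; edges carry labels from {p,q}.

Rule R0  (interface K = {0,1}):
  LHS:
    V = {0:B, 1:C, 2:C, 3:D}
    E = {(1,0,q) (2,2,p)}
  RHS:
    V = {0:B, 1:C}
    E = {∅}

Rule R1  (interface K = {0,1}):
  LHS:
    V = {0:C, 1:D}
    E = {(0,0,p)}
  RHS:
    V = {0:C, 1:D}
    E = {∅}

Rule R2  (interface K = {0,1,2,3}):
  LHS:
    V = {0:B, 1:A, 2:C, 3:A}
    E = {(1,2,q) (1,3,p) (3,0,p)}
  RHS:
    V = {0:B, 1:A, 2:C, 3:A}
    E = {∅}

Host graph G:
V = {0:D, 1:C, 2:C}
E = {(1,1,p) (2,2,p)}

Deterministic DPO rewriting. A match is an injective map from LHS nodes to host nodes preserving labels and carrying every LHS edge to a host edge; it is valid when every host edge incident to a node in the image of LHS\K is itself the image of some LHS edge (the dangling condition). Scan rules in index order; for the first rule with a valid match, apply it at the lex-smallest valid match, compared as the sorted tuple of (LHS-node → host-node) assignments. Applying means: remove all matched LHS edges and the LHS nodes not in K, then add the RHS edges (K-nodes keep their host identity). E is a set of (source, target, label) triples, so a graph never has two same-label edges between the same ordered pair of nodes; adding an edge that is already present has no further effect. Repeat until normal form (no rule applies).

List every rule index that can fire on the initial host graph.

R0: no valid match — LHS pattern not found
R1: 2 valid matches — {0↦1, 1↦0}, {0↦2, 1↦0}
R2: no valid match — LHS pattern not found

Answer: [R1]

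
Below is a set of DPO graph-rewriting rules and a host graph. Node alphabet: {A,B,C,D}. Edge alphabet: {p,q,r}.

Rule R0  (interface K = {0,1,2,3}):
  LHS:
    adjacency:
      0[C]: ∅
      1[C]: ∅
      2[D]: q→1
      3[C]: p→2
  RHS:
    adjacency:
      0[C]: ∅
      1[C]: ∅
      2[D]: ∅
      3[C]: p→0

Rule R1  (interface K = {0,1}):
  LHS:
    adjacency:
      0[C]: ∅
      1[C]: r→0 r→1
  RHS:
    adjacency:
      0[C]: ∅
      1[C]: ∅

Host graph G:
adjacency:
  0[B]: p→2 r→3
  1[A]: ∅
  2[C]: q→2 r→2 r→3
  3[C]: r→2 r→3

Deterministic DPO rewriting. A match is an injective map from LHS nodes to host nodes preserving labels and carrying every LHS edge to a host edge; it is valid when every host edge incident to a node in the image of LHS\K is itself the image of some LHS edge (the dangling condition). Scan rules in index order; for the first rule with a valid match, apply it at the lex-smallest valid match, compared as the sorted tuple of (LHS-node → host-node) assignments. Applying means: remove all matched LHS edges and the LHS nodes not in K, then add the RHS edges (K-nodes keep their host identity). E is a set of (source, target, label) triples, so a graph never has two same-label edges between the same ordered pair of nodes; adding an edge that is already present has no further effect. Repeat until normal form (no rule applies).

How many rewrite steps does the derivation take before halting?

initial: |V|=4 |E|=7  E = 0-p->2 0-r->3 2-q->2 2-r->2 2-r->3 3-r->2 3-r->3
step 1: apply R1 at {0↦2, 1↦3}  → |V|=4 |E|=5  E = 0-p->2 0-r->3 2-q->2 2-r->2 2-r->3
step 2: apply R1 at {0↦3, 1↦2}  → |V|=4 |E|=3  E = 0-p->2 0-r->3 2-q->2
halt: no rule applies after step 2

Answer: 2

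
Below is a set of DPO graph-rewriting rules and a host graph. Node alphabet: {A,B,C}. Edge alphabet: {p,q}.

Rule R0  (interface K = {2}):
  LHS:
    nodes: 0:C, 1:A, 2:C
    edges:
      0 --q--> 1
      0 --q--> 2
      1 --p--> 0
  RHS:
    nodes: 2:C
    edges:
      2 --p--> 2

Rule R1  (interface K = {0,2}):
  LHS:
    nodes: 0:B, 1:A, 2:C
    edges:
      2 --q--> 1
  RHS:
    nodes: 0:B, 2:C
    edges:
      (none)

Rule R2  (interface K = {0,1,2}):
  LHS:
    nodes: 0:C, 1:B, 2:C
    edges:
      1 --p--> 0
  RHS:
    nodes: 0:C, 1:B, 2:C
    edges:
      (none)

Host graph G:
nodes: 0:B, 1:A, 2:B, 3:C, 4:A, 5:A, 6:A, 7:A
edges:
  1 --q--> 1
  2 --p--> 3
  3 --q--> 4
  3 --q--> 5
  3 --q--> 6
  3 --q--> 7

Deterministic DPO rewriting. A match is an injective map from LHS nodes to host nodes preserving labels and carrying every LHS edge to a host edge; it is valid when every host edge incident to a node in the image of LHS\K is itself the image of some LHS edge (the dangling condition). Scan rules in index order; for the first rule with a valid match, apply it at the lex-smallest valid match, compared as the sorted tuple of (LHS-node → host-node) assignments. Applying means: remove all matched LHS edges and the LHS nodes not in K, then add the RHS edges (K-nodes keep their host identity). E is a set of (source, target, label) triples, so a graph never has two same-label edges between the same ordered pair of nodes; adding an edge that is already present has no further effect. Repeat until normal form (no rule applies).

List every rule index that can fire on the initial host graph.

Answer: [R1]

Derivation:
R0: no valid match — LHS pattern not found
R1: 8 valid matches — {0↦0, 1↦4, 2↦3}, {0↦0, 1↦5, 2↦3}, {0↦0, 1↦6, 2↦3} (+5 more)
R2: no valid match — LHS pattern not found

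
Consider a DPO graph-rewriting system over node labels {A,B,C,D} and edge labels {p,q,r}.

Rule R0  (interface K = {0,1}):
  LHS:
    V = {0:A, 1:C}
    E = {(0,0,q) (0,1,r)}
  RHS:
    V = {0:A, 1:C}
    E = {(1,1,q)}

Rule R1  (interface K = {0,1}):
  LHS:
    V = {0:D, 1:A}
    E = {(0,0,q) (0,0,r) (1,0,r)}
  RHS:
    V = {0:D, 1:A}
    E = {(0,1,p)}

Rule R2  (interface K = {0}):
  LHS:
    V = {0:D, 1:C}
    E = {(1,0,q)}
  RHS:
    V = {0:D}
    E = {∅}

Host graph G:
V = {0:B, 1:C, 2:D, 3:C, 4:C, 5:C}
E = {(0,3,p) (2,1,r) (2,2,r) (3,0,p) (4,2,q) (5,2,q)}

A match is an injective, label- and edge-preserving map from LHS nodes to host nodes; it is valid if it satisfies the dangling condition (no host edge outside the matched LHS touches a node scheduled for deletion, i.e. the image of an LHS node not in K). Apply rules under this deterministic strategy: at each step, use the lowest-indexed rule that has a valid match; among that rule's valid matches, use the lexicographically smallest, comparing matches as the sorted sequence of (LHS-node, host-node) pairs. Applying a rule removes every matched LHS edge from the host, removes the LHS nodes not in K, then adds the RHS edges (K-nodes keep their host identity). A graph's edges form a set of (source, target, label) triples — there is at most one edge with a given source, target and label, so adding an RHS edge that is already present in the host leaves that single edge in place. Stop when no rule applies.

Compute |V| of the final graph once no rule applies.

initial: |V|=6 |E|=6  E = 0-p->3 2-r->1 2-r->2 3-p->0 4-q->2 5-q->2
step 1: apply R2 at {0↦2, 1↦4}  → |V|=5 |E|=5  E = 0-p->3 2-r->1 2-r->2 3-p->0 5-q->2
step 2: apply R2 at {0↦2, 1↦5}  → |V|=4 |E|=4  E = 0-p->3 2-r->1 2-r->2 3-p->0
final graph: no rule applies after step 2
NF nodes: {0:B, 1:C, 2:D, 3:C}

Answer: 4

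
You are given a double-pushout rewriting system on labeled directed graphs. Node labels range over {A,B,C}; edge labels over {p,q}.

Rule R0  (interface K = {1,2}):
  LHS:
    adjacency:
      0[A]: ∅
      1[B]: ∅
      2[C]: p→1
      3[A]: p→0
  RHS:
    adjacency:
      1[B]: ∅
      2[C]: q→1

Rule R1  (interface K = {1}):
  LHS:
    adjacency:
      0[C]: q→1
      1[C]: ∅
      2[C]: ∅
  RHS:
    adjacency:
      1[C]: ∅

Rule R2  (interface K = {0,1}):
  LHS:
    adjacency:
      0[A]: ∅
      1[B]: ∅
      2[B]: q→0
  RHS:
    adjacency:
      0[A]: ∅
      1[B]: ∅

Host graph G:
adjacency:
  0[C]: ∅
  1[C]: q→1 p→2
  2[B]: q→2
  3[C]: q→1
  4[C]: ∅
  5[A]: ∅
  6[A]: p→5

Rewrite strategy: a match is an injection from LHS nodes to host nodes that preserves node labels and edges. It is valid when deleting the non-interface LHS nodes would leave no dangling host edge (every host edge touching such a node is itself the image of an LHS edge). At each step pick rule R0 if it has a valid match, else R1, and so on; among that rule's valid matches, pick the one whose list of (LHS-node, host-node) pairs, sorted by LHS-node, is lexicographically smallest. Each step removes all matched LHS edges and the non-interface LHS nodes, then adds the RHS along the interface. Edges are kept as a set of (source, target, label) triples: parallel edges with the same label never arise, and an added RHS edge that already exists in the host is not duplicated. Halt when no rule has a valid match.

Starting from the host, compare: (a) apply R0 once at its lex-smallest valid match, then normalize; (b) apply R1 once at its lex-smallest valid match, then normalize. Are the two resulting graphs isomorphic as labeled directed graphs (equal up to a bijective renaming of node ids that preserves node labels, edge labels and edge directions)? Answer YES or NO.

branch R0-first: apply at {0↦5, 1↦2, 2↦1, 3↦6} → |E|=4, then 1 more step(s) → NF |V|=3 |E|=3 V={1:C, 2:B, 4:C} E=1-q->1 1-q->2 2-q->2
branch R1-first: apply at {0↦3, 1↦1, 2↦0} → |E|=4, then 1 more step(s) → NF |V|=3 |E|=3 V={1:C, 2:B, 4:C} E=1-q->1 1-q->2 2-q->2
graphs isomorphic (equal up to label-preserving node renaming)

Answer: YES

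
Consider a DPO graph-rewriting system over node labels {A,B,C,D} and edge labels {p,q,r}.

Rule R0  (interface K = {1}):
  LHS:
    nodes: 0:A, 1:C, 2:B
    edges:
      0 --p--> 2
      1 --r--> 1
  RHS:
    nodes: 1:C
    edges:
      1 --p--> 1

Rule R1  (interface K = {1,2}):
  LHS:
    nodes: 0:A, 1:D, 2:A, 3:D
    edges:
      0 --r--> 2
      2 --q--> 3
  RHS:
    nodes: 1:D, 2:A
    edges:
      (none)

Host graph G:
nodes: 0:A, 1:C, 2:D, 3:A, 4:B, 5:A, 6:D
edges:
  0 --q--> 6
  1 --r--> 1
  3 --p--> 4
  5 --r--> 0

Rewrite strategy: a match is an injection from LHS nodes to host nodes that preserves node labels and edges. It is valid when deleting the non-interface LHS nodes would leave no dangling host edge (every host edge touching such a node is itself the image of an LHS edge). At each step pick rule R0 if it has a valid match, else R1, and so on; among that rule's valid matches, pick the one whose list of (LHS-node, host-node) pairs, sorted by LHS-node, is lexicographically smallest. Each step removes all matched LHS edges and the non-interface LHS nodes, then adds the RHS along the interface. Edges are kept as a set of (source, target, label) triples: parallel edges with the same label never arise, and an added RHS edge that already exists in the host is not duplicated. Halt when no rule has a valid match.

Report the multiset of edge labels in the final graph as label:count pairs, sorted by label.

Answer: p:1

Rewrite trace:
[0] host  ⇒  7 nodes, 4 edges  {0-q->6 1-r->1 3-p->4 5-r->0}
[1] R0 @ {0↦3, 1↦1, 2↦4}  ⇒  5 nodes, 3 edges  {0-q->6 1-p->1 5-r->0}
[2] R1 @ {0↦5, 1↦2, 2↦0, 3↦6}  ⇒  3 nodes, 1 edges  {1-p->1}
halt: no rule applies after step 2
NF edges: [(1, 1, 'p')]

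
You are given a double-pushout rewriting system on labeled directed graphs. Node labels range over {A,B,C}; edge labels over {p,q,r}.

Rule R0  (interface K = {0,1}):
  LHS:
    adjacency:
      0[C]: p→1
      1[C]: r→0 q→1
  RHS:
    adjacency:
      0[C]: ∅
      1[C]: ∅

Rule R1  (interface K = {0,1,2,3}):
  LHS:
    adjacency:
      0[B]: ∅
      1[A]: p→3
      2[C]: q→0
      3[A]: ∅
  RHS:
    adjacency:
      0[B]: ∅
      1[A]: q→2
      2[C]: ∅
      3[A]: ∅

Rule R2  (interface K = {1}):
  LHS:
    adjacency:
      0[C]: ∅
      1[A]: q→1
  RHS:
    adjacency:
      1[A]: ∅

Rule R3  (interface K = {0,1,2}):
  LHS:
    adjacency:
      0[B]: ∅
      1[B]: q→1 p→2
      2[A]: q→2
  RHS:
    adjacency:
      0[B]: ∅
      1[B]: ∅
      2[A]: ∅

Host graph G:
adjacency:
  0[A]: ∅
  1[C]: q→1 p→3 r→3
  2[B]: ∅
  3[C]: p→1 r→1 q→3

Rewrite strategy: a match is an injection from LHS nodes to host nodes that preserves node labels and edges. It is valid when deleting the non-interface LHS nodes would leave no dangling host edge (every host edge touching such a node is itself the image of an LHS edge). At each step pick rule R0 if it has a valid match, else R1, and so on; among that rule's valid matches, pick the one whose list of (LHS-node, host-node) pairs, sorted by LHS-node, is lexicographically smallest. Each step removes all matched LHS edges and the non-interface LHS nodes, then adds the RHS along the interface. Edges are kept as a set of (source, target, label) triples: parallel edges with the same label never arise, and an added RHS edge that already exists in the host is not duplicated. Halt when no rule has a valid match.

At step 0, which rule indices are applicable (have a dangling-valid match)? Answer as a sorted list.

Answer: [R0]

Steps:
R0: 2 valid matches — {0↦1, 1↦3}, {0↦3, 1↦1}
R1: no valid match — LHS pattern not found
R2: no valid match — LHS pattern not found
R3: no valid match — LHS pattern not found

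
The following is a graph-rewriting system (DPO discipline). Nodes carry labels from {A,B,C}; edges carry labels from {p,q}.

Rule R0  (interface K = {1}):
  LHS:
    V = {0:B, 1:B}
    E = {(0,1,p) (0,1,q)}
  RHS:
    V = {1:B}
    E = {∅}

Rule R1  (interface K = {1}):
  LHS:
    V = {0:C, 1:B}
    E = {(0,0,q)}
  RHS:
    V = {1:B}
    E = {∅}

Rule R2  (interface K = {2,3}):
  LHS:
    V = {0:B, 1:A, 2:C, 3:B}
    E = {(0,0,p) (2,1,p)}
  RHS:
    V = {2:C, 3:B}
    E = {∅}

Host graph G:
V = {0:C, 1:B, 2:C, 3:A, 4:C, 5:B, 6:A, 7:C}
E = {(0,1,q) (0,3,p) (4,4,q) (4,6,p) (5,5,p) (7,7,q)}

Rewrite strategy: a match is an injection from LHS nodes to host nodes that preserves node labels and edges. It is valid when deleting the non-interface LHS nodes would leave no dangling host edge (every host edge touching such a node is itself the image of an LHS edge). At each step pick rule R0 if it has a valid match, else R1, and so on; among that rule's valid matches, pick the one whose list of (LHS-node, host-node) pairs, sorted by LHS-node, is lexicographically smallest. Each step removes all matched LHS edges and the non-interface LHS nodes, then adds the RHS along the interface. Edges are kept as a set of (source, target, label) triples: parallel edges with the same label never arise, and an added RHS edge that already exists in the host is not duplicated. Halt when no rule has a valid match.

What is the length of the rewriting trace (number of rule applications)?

initial: |V|=8 |E|=6  E = 0-q->1 0-p->3 4-q->4 4-p->6 5-p->5 7-q->7
step 1: apply R1 at {0↦7, 1↦1}  → |V|=7 |E|=5  E = 0-q->1 0-p->3 4-q->4 4-p->6 5-p->5
step 2: apply R2 at {0↦5, 1↦3, 2↦0, 3↦1}  → |V|=5 |E|=3  E = 0-q->1 4-q->4 4-p->6
normal form: no rule applies after step 2

Answer: 2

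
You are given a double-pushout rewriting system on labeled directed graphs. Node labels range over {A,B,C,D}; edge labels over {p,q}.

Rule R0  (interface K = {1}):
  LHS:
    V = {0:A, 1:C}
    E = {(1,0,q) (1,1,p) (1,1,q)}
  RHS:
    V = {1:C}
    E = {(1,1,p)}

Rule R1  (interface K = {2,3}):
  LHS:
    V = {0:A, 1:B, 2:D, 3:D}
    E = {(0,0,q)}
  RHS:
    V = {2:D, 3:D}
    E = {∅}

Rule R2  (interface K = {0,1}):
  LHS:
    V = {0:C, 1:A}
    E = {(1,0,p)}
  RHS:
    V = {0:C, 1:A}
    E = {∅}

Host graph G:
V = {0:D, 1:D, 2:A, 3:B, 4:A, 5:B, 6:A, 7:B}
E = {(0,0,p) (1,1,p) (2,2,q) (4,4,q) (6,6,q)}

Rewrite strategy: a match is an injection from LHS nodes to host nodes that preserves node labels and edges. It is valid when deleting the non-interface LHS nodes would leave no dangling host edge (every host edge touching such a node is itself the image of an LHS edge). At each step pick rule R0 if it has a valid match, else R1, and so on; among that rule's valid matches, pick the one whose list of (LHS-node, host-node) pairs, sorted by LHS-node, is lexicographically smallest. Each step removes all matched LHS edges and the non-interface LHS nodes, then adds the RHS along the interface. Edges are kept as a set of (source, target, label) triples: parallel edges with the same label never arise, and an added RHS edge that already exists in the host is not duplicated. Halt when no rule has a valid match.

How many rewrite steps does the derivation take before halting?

[0] host  ⇒  8 nodes, 5 edges  {0-p->0 1-p->1 2-q->2 4-q->4 6-q->6}
[1] R1 @ {0↦2, 1↦3, 2↦0, 3↦1}  ⇒  6 nodes, 4 edges  {0-p->0 1-p->1 4-q->4 6-q->6}
[2] R1 @ {0↦4, 1↦5, 2↦0, 3↦1}  ⇒  4 nodes, 3 edges  {0-p->0 1-p->1 6-q->6}
[3] R1 @ {0↦6, 1↦7, 2↦0, 3↦1}  ⇒  2 nodes, 2 edges  {0-p->0 1-p->1}
final graph: no rule applies after step 3

Answer: 3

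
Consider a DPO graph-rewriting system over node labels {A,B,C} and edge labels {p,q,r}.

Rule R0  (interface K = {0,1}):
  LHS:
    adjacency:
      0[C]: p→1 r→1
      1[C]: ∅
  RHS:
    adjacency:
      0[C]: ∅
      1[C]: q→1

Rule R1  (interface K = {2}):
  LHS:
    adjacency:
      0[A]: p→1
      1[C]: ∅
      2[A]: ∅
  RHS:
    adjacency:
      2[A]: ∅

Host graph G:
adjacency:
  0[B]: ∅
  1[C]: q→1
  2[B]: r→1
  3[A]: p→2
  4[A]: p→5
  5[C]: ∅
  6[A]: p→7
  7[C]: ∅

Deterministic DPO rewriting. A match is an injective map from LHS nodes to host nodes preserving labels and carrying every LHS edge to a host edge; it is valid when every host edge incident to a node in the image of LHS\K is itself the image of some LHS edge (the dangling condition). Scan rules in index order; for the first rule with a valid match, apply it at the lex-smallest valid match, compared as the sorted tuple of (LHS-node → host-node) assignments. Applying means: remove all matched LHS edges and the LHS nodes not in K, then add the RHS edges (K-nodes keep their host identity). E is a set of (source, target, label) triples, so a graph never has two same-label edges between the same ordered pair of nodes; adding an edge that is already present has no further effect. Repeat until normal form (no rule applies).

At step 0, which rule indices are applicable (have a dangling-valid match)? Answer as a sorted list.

R0: no valid match — LHS pattern not found
R1: 4 valid matches — {0↦4, 1↦5, 2↦3}, {0↦4, 1↦5, 2↦6}, {0↦6, 1↦7, 2↦3} (+1 more)

Answer: [R1]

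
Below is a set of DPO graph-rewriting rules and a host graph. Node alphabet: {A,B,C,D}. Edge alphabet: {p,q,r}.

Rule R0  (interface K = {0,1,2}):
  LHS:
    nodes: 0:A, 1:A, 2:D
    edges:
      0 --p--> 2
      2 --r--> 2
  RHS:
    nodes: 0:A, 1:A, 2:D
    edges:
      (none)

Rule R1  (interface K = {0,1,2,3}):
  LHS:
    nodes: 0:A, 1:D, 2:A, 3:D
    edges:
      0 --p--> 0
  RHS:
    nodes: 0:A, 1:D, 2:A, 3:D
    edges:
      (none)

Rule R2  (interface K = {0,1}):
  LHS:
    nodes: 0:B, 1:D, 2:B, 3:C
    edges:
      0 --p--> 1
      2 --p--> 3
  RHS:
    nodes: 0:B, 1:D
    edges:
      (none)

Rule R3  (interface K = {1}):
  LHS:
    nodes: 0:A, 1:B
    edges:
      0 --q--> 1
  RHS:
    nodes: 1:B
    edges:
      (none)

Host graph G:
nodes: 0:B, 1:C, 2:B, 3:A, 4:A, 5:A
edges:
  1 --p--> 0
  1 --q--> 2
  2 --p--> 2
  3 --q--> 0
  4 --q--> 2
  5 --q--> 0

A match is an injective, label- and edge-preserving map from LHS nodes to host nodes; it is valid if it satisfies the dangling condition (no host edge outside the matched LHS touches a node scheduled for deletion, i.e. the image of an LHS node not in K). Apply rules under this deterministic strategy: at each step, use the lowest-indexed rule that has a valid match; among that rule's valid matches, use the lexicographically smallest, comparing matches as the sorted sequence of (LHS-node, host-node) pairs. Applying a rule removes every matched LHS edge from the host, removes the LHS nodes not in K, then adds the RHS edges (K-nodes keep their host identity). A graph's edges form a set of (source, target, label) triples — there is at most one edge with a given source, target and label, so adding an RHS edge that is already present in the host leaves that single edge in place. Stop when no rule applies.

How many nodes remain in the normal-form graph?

Answer: 3

Derivation:
initial: |V|=6 |E|=6  E = 1-p->0 1-q->2 2-p->2 3-q->0 4-q->2 5-q->0
step 1: apply R3 at {0↦3, 1↦0}  → |V|=5 |E|=5  E = 1-p->0 1-q->2 2-p->2 4-q->2 5-q->0
step 2: apply R3 at {0↦4, 1↦2}  → |V|=4 |E|=4  E = 1-p->0 1-q->2 2-p->2 5-q->0
step 3: apply R3 at {0↦5, 1↦0}  → |V|=3 |E|=3  E = 1-p->0 1-q->2 2-p->2
final graph: no rule applies after step 3
NF nodes: {0:B, 1:C, 2:B}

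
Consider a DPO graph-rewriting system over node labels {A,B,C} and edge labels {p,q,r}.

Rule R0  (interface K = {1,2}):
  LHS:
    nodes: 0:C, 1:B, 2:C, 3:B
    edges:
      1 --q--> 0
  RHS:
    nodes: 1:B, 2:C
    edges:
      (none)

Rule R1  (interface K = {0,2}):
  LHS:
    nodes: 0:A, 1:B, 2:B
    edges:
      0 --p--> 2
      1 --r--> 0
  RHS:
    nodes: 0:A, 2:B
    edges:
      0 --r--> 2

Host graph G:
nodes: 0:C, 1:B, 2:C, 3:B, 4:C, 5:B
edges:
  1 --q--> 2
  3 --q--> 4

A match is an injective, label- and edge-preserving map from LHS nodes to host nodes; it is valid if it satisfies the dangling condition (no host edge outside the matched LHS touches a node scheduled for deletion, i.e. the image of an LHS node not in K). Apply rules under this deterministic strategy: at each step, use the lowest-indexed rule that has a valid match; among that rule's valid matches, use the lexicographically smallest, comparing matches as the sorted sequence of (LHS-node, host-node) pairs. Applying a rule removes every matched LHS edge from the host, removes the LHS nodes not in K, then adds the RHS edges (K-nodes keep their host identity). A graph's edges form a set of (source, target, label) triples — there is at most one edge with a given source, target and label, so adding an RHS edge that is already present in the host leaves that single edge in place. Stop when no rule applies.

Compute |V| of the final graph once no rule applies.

[0] host  ⇒  6 nodes, 2 edges  {1-q->2 3-q->4}
[1] R0 @ {0↦2, 1↦1, 2↦0, 3↦5}  ⇒  4 nodes, 1 edges  {3-q->4}
[2] R0 @ {0↦4, 1↦3, 2↦0, 3↦1}  ⇒  2 nodes, 0 edges  {∅}
normal form: no rule applies after step 2
NF nodes: {0:C, 3:B}

Answer: 2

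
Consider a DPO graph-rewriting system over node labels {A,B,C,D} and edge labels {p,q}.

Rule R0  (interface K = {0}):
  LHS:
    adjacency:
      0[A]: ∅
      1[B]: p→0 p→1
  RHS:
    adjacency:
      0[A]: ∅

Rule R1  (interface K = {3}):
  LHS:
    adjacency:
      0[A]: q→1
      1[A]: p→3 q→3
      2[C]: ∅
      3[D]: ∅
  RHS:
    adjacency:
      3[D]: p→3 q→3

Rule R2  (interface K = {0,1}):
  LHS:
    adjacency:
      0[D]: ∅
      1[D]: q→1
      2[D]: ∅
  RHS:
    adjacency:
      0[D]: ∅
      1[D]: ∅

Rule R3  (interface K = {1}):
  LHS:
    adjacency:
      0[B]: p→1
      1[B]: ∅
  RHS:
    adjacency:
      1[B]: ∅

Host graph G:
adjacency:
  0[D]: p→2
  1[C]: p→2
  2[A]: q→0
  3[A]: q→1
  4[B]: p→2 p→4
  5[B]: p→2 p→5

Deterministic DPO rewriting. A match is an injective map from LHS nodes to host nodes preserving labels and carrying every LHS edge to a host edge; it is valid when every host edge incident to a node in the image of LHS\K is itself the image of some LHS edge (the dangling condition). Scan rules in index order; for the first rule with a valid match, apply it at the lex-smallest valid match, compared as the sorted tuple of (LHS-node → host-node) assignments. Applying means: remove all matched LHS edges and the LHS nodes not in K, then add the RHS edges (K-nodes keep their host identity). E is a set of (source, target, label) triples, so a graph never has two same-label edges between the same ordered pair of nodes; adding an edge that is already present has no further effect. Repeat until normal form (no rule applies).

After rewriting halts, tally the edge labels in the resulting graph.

Answer: p:2 q:2

Rewrite trace:
start.  V:6 E:8  edges: 0-p->2 1-p->2 2-q->0 3-q->1 4-p->2 4-p->4 5-p->2 5-p->5
1. fire R0 via {0↦2, 1↦4}  →  V:5 E:6  edges: 0-p->2 1-p->2 2-q->0 3-q->1 5-p->2 5-p->5
2. fire R0 via {0↦2, 1↦5}  →  V:4 E:4  edges: 0-p->2 1-p->2 2-q->0 3-q->1
halt: no rule applies after step 2
NF edges: [(0, 2, 'p'), (1, 2, 'p'), (2, 0, 'q'), (3, 1, 'q')]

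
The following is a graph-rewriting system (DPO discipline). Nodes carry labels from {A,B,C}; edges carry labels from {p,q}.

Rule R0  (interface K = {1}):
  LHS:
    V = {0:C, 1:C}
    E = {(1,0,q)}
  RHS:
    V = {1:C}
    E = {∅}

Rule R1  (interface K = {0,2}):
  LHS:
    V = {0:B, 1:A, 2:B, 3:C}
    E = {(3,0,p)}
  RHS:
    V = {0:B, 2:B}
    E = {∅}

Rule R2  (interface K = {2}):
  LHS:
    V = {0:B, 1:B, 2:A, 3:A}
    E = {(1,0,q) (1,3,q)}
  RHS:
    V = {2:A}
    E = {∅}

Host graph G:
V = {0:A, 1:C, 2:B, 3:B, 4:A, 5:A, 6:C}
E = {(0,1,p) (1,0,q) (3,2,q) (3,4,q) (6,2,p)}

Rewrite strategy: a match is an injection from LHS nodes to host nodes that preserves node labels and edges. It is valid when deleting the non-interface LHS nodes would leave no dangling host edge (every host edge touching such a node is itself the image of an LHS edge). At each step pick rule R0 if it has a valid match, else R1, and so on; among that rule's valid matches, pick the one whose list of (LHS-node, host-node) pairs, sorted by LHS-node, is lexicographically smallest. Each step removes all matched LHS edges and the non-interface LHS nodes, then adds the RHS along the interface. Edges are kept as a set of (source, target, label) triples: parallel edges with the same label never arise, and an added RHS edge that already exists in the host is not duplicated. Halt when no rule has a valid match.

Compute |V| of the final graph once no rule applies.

initial: |V|=7 |E|=5  E = 0-p->1 1-q->0 3-q->2 3-q->4 6-p->2
step 1: apply R1 at {0↦2, 1↦5, 2↦3, 3↦6}  → |V|=5 |E|=4  E = 0-p->1 1-q->0 3-q->2 3-q->4
step 2: apply R2 at {0↦2, 1↦3, 2↦0, 3↦4}  → |V|=2 |E|=2  E = 0-p->1 1-q->0
normal form: no rule applies after step 2
NF nodes: {0:A, 1:C}

Answer: 2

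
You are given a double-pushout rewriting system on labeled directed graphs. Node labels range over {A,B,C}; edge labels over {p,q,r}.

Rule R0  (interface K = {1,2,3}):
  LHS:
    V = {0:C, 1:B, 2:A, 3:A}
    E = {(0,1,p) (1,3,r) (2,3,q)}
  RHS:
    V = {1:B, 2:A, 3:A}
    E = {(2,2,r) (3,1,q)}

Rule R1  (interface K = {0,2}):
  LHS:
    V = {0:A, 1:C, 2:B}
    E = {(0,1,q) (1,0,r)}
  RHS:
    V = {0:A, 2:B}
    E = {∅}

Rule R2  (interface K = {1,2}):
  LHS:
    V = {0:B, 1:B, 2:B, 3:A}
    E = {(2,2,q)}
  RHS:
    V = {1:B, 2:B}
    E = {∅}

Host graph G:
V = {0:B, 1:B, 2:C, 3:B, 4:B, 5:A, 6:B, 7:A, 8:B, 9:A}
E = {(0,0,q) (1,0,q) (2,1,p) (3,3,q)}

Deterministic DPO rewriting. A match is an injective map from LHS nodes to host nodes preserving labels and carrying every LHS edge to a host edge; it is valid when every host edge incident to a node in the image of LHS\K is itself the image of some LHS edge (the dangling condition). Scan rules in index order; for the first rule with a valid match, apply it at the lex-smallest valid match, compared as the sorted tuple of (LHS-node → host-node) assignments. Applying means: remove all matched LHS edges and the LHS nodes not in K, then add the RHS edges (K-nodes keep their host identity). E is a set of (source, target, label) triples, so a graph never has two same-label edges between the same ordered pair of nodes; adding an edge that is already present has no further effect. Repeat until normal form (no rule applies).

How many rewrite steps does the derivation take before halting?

[0] host  ⇒  10 nodes, 4 edges  {0-q->0 1-q->0 2-p->1 3-q->3}
[1] R2 @ {0↦4, 1↦0, 2↦3, 3↦5}  ⇒  8 nodes, 3 edges  {0-q->0 1-q->0 2-p->1}
[2] R2 @ {0↦3, 1↦1, 2↦0, 3↦7}  ⇒  6 nodes, 2 edges  {1-q->0 2-p->1}
halt: no rule applies after step 2

Answer: 2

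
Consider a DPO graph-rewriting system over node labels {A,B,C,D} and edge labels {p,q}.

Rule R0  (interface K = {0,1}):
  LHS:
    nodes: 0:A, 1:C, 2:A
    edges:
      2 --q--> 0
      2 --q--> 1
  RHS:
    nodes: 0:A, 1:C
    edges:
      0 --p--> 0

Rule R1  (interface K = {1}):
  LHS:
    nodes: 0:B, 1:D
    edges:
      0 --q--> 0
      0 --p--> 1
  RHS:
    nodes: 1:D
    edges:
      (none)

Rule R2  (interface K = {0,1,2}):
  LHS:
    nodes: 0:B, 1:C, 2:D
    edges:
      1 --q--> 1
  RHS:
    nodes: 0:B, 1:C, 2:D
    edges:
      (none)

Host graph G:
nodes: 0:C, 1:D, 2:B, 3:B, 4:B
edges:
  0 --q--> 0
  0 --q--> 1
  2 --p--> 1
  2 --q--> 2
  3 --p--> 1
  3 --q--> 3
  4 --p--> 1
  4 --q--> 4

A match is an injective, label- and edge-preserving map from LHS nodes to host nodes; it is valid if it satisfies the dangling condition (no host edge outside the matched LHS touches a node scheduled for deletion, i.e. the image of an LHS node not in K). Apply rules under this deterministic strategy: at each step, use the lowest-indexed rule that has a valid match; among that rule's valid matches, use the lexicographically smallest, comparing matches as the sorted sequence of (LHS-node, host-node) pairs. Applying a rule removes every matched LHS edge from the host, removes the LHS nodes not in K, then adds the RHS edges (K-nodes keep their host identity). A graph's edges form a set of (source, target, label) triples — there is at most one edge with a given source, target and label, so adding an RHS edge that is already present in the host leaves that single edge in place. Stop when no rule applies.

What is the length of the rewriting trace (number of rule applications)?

Answer: 3

Rewrite trace:
initial: |V|=5 |E|=8  E = 0-q->0 0-q->1 2-p->1 2-q->2 3-p->1 3-q->3 4-p->1 4-q->4
step 1: apply R1 at {0↦2, 1↦1}  → |V|=4 |E|=6  E = 0-q->0 0-q->1 3-p->1 3-q->3 4-p->1 4-q->4
step 2: apply R1 at {0↦3, 1↦1}  → |V|=3 |E|=4  E = 0-q->0 0-q->1 4-p->1 4-q->4
step 3: apply R1 at {0↦4, 1↦1}  → |V|=2 |E|=2  E = 0-q->0 0-q->1
final graph: no rule applies after step 3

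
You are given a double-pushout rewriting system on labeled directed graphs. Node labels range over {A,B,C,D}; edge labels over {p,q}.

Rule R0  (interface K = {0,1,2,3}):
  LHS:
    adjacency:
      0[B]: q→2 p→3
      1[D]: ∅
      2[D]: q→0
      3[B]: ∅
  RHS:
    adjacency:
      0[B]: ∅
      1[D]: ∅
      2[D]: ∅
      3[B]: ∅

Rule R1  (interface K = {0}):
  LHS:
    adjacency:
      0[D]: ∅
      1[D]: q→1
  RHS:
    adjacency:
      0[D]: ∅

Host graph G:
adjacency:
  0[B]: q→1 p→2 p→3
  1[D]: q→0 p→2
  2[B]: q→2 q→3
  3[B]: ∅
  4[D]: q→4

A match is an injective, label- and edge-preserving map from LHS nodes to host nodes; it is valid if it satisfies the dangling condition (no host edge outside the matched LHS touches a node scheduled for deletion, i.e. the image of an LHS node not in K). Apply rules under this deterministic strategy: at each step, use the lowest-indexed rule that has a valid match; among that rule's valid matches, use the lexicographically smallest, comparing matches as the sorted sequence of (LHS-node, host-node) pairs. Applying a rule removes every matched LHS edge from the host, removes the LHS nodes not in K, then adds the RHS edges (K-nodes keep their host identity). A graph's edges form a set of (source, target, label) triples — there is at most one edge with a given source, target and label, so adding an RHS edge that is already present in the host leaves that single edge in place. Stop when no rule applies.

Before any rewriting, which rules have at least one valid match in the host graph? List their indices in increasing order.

Answer: [R0,R1]

Derivation:
R0: 2 valid matches — {0↦0, 1↦4, 2↦1, 3↦2}, {0↦0, 1↦4, 2↦1, 3↦3}
R1: 1 valid match — {0↦1, 1↦4}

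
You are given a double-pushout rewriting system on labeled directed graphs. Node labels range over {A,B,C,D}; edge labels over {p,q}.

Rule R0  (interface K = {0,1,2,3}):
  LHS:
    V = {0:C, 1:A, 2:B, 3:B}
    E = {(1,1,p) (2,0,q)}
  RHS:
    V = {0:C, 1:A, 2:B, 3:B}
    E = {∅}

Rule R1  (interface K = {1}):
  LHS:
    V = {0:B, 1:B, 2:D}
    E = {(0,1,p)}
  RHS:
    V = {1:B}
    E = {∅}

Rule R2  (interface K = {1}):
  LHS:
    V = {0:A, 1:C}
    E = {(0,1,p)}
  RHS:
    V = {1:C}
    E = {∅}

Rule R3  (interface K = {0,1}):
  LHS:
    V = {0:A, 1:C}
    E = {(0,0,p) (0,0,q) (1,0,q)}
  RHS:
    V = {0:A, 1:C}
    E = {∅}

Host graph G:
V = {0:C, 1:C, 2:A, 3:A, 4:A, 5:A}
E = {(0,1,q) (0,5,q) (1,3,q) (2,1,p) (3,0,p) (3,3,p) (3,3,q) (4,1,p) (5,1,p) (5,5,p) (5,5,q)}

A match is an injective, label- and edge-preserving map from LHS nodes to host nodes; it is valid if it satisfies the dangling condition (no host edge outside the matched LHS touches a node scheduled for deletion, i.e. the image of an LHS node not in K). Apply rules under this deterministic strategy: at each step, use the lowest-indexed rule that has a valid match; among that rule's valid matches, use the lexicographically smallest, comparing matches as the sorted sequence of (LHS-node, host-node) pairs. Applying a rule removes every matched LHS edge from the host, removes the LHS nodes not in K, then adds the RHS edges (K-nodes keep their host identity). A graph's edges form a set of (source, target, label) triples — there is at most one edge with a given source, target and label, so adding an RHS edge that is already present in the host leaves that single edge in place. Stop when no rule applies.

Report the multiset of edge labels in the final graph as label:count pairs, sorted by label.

[0] host  ⇒  6 nodes, 11 edges  {0-q->1 0-q->5 1-q->3 2-p->1 3-p->0 3-p->3 3-q->3 4-p->1 5-p->1 5-p->5 5-q->5}
[1] R2 @ {0↦2, 1↦1}  ⇒  5 nodes, 10 edges  {0-q->1 0-q->5 1-q->3 3-p->0 3-p->3 3-q->3 4-p->1 5-p->1 5-p->5 5-q->5}
[2] R2 @ {0↦4, 1↦1}  ⇒  4 nodes, 9 edges  {0-q->1 0-q->5 1-q->3 3-p->0 3-p->3 3-q->3 5-p->1 5-p->5 5-q->5}
[3] R3 @ {0↦3, 1↦1}  ⇒  4 nodes, 6 edges  {0-q->1 0-q->5 3-p->0 5-p->1 5-p->5 5-q->5}
[4] R2 @ {0↦3, 1↦0}  ⇒  3 nodes, 5 edges  {0-q->1 0-q->5 5-p->1 5-p->5 5-q->5}
[5] R3 @ {0↦5, 1↦0}  ⇒  3 nodes, 2 edges  {0-q->1 5-p->1}
[6] R2 @ {0↦5, 1↦1}  ⇒  2 nodes, 1 edges  {0-q->1}
final graph: no rule applies after step 6
NF edges: [(0, 1, 'q')]

Answer: q:1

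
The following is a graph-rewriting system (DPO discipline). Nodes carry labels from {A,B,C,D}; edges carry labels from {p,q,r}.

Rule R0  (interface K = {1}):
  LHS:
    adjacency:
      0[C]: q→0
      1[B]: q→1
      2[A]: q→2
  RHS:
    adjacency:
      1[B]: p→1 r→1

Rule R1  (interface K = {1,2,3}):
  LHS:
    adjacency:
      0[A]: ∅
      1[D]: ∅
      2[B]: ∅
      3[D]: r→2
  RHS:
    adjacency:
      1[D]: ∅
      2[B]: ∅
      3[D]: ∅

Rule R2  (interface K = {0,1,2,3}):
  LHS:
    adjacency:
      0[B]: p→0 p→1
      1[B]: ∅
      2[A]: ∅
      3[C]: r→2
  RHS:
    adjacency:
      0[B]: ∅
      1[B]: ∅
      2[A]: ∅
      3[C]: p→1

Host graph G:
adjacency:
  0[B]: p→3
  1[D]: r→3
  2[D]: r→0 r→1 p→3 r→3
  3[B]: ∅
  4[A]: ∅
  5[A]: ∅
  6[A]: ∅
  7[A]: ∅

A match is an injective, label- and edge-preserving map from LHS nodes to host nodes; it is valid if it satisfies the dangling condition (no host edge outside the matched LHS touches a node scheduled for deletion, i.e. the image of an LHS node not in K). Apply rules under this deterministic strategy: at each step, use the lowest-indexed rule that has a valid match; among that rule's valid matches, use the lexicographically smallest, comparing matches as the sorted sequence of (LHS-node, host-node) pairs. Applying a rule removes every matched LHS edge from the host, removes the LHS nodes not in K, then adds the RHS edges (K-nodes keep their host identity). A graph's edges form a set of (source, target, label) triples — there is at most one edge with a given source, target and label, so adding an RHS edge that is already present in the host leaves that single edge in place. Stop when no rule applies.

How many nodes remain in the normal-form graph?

Answer: 5

Derivation:
start.  V:8 E:6  edges: 0-p->3 1-r->3 2-r->0 2-r->1 2-p->3 2-r->3
1. fire R1 via {0↦4, 1↦1, 2↦0, 3↦2}  →  V:7 E:5  edges: 0-p->3 1-r->3 2-r->1 2-p->3 2-r->3
2. fire R1 via {0↦5, 1↦1, 2↦3, 3↦2}  →  V:6 E:4  edges: 0-p->3 1-r->3 2-r->1 2-p->3
3. fire R1 via {0↦6, 1↦2, 2↦3, 3↦1}  →  V:5 E:3  edges: 0-p->3 2-r->1 2-p->3
normal form: no rule applies after step 3
NF nodes: {0:B, 1:D, 2:D, 3:B, 7:A}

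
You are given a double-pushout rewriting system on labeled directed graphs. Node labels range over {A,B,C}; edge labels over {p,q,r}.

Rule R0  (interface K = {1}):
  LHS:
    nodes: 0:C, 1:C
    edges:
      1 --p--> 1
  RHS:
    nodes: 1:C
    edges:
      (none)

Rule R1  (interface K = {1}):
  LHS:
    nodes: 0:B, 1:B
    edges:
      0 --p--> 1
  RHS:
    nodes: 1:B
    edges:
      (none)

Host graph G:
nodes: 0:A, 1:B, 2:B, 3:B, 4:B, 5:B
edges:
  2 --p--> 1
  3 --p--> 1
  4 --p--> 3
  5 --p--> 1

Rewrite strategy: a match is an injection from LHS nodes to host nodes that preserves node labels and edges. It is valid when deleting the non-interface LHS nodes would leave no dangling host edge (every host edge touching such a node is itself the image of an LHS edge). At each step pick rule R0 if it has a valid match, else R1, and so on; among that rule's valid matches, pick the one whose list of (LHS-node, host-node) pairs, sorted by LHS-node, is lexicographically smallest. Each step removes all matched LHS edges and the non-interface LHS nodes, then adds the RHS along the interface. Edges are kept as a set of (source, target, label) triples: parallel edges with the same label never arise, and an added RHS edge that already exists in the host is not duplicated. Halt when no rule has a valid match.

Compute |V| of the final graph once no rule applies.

Answer: 2

Rewrite trace:
[0] host  ⇒  6 nodes, 4 edges  {2-p->1 3-p->1 4-p->3 5-p->1}
[1] R1 @ {0↦2, 1↦1}  ⇒  5 nodes, 3 edges  {3-p->1 4-p->3 5-p->1}
[2] R1 @ {0↦4, 1↦3}  ⇒  4 nodes, 2 edges  {3-p->1 5-p->1}
[3] R1 @ {0↦3, 1↦1}  ⇒  3 nodes, 1 edges  {5-p->1}
[4] R1 @ {0↦5, 1↦1}  ⇒  2 nodes, 0 edges  {∅}
normal form: no rule applies after step 4
NF nodes: {0:A, 1:B}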